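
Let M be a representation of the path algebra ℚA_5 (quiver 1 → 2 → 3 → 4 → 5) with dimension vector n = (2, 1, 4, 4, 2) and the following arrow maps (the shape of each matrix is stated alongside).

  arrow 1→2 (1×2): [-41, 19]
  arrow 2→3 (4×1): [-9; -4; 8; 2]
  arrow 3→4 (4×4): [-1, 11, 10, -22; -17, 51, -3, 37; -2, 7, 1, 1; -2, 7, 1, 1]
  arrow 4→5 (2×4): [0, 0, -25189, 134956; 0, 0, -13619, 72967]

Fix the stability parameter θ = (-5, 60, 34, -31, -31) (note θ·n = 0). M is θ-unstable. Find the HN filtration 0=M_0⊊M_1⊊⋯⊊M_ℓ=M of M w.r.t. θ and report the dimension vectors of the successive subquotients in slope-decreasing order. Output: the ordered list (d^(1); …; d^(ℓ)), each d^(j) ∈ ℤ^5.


Interval decomposition of M: I[1,1], I[1,4], I[3,3], I[3,4], I[3,5], I[4,5].
HN type (ℓ=6): μ^(1)=34; μ^(2)=21; μ^(3)=3/2; μ^(4)=-5; μ^(5)=-28/3; μ^(6)=-31

((0, 0, 1, 0, 0); (0, 1, 1, 1, 0); (0, 0, 1, 1, 0); (2, 0, 0, 0, 0); (0, 0, 1, 1, 1); (0, 0, 0, 1, 1))


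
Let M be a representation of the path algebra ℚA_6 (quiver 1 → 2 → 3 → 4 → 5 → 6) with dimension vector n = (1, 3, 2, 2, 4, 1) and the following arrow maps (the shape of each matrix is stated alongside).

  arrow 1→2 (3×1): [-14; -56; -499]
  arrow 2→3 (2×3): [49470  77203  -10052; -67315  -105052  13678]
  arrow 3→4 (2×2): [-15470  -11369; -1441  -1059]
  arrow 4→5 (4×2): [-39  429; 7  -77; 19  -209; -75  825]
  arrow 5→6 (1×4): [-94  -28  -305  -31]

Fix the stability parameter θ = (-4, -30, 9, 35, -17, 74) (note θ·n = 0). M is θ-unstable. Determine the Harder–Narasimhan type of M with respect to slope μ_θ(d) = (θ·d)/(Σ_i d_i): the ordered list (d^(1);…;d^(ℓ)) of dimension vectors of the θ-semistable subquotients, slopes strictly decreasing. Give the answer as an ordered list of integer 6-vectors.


Via rank(M_{q-1}∘⋯∘M_p): M ≅ I[1,2], I[2,4], I[2,5], I[5,5]^2, I[5,6].
μ_θ-semistable layers: μ^(1)=74; μ^(2)=35; μ^(3)=9; μ^(4)=-17; μ^(5)=-30

((0, 0, 0, 0, 0, 1); (0, 0, 0, 1, 0, 0); (0, 0, 2, 1, 1, 0); (1, 1, 0, 0, 3, 0); (0, 2, 0, 0, 0, 0))


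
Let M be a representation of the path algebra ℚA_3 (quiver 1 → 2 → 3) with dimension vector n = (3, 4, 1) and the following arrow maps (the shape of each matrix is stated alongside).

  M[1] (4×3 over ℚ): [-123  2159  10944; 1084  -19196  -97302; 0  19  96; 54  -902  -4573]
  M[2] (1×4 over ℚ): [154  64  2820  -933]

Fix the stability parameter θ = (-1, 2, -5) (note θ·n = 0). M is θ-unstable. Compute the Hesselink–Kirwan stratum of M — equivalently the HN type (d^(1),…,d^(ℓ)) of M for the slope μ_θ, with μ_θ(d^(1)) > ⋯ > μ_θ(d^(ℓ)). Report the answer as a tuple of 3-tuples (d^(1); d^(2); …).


Barcode: M ≅ I[1,2]^2, I[1,3], I[2,2]. HN layers by μ_θ (3 steps, strictly decreasing):
  μ^(1)=2; μ^(2)=-1; μ^(3)=-4/3

((0, 3, 0); (2, 0, 0); (1, 1, 1))


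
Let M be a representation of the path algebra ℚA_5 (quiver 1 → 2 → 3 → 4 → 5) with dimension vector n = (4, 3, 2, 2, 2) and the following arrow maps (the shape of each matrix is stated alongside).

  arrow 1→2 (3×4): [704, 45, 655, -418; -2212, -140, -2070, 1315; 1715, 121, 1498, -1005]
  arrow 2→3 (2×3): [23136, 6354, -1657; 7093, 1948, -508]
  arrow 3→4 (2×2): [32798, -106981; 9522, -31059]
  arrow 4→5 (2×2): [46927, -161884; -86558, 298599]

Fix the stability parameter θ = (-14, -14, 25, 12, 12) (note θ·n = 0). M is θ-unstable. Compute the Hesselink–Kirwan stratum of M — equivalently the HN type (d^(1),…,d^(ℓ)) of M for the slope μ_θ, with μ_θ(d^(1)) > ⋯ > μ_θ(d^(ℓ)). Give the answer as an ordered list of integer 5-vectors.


Interval decomposition of M: I[1,1], I[1,2], I[1,3], I[1,5], I[4,5].
HN type (ℓ=4): μ^(1)=25; μ^(2)=49/3; μ^(3)=12; μ^(4)=-14

((0, 0, 1, 0, 0); (0, 0, 1, 1, 1); (0, 0, 0, 1, 1); (4, 3, 0, 0, 0))


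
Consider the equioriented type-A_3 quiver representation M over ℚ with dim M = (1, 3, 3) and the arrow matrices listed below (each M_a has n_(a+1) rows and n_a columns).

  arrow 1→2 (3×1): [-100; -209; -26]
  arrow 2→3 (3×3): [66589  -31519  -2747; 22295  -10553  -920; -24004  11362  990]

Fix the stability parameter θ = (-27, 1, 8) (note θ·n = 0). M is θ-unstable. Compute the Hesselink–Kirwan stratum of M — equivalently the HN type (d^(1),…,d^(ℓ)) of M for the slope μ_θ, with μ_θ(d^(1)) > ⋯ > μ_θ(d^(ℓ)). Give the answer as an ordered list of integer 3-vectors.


Via rank(M_{q-1}∘⋯∘M_p): M ≅ I[1,3], I[2,3]^2.
μ_θ-semistable layers: μ^(1)=8; μ^(2)=1; μ^(3)=-27

((0, 0, 3); (0, 3, 0); (1, 0, 0))


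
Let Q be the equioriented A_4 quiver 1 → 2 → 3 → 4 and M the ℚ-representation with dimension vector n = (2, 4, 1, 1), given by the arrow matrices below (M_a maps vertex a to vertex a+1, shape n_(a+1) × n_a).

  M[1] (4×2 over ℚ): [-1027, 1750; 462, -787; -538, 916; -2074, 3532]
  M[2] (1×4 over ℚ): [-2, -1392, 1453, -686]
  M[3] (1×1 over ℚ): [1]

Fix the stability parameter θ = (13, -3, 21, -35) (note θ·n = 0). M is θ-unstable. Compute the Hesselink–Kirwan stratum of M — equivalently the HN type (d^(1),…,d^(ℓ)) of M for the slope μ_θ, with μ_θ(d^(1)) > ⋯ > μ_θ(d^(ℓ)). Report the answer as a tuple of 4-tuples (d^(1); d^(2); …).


Barcode: M ≅ I[1,2]^2, I[2,2], I[2,4]. HN layers by μ_θ (3 steps, strictly decreasing):
  μ^(1)=5; μ^(2)=-3; μ^(3)=-17/3

((2, 2, 0, 0); (0, 1, 0, 0); (0, 1, 1, 1))


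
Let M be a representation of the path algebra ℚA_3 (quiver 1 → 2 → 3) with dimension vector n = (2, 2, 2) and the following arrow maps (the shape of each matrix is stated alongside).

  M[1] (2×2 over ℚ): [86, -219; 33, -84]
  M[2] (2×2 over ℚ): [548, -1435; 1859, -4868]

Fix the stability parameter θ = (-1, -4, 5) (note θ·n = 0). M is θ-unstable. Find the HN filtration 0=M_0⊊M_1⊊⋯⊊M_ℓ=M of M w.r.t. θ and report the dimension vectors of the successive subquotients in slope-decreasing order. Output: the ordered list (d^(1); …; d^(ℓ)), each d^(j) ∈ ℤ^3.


Via rank(M_{q-1}∘⋯∘M_p): M ≅ I[1,3]^2.
μ_θ-semistable layers: μ^(1)=5; μ^(2)=-5/2

((0, 0, 2); (2, 2, 0))


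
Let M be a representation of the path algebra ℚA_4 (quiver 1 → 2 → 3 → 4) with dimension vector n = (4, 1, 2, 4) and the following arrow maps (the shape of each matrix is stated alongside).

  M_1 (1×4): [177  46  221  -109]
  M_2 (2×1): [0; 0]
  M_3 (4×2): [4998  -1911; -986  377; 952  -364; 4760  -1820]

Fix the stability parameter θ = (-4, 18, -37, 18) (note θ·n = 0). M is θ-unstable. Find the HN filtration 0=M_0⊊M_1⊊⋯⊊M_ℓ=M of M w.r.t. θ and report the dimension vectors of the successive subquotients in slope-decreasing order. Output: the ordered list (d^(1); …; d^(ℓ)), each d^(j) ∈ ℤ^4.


Barcode: M ≅ I[1,1]^3, I[1,2], I[3,3], I[3,4], I[4,4]^3. HN layers by μ_θ (3 steps, strictly decreasing):
  μ^(1)=18; μ^(2)=-4; μ^(3)=-37

((0, 1, 0, 4); (4, 0, 0, 0); (0, 0, 2, 0))


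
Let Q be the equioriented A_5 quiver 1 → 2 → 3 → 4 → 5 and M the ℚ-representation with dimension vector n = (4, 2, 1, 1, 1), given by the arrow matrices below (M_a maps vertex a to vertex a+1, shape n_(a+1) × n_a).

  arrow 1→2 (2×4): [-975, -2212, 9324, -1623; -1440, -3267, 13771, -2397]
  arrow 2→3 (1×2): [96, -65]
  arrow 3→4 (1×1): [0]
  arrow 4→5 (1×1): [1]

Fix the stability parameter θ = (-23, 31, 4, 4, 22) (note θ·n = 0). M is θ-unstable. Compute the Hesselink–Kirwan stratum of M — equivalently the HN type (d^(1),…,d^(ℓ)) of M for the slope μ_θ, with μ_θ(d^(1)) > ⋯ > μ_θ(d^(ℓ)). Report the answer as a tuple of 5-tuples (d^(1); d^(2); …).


Via rank(M_{q-1}∘⋯∘M_p): M ≅ I[1,1]^2, I[1,2], I[1,3], I[4,5].
μ_θ-semistable layers: μ^(1)=31; μ^(2)=22; μ^(3)=35/2; μ^(4)=4; μ^(5)=-23

((0, 1, 0, 0, 0); (0, 0, 0, 0, 1); (0, 1, 1, 0, 0); (0, 0, 0, 1, 0); (4, 0, 0, 0, 0))


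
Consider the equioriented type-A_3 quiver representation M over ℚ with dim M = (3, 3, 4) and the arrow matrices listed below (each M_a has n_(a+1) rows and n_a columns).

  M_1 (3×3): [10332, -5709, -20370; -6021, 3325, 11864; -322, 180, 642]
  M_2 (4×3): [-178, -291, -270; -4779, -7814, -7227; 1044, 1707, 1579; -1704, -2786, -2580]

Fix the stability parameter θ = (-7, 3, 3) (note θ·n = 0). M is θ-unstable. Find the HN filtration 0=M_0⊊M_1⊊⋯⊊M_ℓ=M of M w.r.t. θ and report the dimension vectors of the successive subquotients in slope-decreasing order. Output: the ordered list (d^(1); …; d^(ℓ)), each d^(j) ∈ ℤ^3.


Via rank(M_{q-1}∘⋯∘M_p): M ≅ I[1,3]^3, I[3,3].
μ_θ-semistable layers: μ^(1)=3; μ^(2)=-7

((0, 3, 4); (3, 0, 0))


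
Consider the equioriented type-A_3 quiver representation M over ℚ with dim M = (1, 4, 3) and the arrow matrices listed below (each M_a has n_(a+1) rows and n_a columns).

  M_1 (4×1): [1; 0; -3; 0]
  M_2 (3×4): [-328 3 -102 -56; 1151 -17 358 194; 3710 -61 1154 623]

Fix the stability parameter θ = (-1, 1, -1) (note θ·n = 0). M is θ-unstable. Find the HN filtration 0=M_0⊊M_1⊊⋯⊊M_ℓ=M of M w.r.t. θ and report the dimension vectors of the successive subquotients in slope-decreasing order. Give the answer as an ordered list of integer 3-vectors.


Via rank(M_{q-1}∘⋯∘M_p): M ≅ I[1,3], I[2,2], I[2,3]^2.
μ_θ-semistable layers: μ^(1)=1; μ^(2)=0; μ^(3)=-1

((0, 1, 0); (0, 3, 3); (1, 0, 0))


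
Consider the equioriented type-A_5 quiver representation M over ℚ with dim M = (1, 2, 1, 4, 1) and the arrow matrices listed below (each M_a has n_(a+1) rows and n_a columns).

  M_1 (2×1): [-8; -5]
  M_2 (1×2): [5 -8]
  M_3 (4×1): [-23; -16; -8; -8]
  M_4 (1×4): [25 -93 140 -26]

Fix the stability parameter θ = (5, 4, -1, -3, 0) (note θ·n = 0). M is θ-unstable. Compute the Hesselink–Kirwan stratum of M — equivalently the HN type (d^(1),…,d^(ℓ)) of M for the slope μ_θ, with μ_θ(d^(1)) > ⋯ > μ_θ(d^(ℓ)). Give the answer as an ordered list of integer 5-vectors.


Via rank(M_{q-1}∘⋯∘M_p): M ≅ I[1,2], I[2,5], I[4,4]^3.
μ_θ-semistable layers: μ^(1)=9/2; μ^(2)=0; μ^(3)=-3

((1, 1, 0, 0, 0); (0, 1, 1, 1, 1); (0, 0, 0, 3, 0))


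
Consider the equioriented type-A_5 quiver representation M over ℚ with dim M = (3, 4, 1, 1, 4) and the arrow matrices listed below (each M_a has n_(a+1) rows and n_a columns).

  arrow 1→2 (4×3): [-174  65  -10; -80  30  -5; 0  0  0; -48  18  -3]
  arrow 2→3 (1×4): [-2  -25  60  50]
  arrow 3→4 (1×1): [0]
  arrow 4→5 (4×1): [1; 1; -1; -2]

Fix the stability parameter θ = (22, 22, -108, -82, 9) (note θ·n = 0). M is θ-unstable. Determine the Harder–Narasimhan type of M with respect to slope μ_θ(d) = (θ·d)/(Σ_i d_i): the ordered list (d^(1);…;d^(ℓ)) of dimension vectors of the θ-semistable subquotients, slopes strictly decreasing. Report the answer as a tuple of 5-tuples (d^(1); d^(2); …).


Barcode: M ≅ I[1,1], I[1,2], I[1,3], I[2,2]^2, I[4,5], I[5,5]^3. HN layers by μ_θ (4 steps, strictly decreasing):
  μ^(1)=22; μ^(2)=9; μ^(3)=-64/3; μ^(4)=-82

((2, 3, 0, 0, 0); (0, 0, 0, 0, 4); (1, 1, 1, 0, 0); (0, 0, 0, 1, 0))


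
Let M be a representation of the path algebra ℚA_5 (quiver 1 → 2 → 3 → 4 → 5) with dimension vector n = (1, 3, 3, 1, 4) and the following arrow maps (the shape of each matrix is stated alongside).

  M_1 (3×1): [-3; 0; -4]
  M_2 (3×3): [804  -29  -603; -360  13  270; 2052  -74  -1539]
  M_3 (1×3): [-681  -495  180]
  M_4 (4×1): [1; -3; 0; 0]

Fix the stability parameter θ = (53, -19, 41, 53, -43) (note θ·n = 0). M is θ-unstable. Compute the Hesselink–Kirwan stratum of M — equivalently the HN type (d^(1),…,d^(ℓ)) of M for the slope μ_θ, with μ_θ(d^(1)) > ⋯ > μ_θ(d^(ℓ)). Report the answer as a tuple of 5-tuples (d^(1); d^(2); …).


Via rank(M_{q-1}∘⋯∘M_p): M ≅ I[1,2], I[2,3], I[2,5], I[3,3], I[5,5]^3.
μ_θ-semistable layers: μ^(1)=41; μ^(2)=17; μ^(3)=-19; μ^(4)=-43

((0, 0, 2, 0, 0); (1, 1, 1, 1, 1); (0, 2, 0, 0, 0); (0, 0, 0, 0, 3))


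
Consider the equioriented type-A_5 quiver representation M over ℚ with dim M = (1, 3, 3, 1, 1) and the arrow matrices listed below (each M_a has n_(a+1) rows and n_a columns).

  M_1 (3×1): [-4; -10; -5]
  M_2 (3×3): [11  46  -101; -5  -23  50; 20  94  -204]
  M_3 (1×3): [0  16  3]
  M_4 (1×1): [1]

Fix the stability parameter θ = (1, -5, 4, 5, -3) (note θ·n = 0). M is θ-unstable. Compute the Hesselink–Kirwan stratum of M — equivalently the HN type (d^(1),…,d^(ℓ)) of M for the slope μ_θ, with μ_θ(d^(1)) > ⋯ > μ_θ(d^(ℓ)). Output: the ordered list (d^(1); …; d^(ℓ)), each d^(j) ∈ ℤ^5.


Interval decomposition of M: I[1,3], I[2,3], I[2,5].
HN type (ℓ=4): μ^(1)=4; μ^(2)=2; μ^(3)=-2; μ^(4)=-5

((0, 0, 2, 0, 0); (0, 0, 1, 1, 1); (1, 1, 0, 0, 0); (0, 2, 0, 0, 0))


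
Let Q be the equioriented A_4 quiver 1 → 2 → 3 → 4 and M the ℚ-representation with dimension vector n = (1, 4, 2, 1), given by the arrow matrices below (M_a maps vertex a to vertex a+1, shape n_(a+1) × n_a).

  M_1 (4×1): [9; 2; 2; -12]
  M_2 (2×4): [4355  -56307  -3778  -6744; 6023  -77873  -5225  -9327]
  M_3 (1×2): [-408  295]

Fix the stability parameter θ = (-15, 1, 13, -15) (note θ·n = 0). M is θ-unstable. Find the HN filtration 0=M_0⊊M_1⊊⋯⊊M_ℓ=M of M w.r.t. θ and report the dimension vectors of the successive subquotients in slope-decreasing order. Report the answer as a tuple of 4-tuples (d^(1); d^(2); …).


Interval decomposition of M: I[1,4], I[2,2]^2, I[2,3].
HN type (ℓ=4): μ^(1)=13; μ^(2)=1; μ^(3)=-1/3; μ^(4)=-15

((0, 0, 1, 0); (0, 3, 0, 0); (0, 1, 1, 1); (1, 0, 0, 0))


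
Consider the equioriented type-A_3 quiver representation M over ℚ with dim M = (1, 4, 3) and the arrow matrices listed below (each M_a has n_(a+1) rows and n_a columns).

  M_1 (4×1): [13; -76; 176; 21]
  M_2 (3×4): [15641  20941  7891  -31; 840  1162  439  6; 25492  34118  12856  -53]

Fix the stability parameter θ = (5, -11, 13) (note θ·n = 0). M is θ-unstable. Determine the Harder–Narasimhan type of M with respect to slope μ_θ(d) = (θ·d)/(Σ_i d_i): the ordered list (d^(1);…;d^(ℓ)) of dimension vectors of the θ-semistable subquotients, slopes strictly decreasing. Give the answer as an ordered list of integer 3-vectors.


Via rank(M_{q-1}∘⋯∘M_p): M ≅ I[1,3], I[2,2], I[2,3]^2.
μ_θ-semistable layers: μ^(1)=13; μ^(2)=-3; μ^(3)=-11

((0, 0, 3); (1, 1, 0); (0, 3, 0))


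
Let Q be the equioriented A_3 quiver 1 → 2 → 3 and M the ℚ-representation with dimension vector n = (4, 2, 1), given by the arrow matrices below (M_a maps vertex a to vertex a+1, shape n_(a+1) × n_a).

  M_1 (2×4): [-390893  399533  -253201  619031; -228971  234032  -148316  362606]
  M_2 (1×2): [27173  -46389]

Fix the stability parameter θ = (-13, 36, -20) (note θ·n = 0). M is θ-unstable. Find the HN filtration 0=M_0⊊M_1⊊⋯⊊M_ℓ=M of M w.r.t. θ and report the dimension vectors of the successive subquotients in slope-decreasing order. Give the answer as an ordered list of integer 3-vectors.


Barcode: M ≅ I[1,1]^2, I[1,2], I[1,3]. HN layers by μ_θ (3 steps, strictly decreasing):
  μ^(1)=36; μ^(2)=8; μ^(3)=-13

((0, 1, 0); (0, 1, 1); (4, 0, 0))


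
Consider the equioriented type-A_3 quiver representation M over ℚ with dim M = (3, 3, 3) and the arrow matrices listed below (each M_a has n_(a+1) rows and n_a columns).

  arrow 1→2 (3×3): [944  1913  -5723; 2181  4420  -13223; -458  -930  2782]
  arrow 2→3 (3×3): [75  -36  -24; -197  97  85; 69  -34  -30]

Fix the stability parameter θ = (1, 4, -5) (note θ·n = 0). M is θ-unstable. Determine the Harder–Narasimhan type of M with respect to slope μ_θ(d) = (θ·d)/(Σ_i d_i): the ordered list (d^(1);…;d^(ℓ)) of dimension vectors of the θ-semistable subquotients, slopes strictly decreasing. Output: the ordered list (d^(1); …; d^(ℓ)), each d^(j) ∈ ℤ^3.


Via rank(M_{q-1}∘⋯∘M_p): M ≅ I[1,2], I[1,3]^2, I[3,3].
μ_θ-semistable layers: μ^(1)=4; μ^(2)=1; μ^(3)=0; μ^(4)=-5

((0, 1, 0); (1, 0, 0); (2, 2, 2); (0, 0, 1))


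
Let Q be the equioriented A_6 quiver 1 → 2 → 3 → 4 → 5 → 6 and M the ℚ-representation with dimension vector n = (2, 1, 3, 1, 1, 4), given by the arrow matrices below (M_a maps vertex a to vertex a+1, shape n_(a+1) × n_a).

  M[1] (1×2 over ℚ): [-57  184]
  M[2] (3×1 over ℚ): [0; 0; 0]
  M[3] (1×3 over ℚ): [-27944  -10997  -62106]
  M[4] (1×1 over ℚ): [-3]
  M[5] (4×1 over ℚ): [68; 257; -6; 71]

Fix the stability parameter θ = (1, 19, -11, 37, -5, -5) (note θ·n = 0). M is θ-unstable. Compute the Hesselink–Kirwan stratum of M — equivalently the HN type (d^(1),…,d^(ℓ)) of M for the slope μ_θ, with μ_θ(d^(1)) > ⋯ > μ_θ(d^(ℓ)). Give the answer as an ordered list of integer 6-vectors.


Via rank(M_{q-1}∘⋯∘M_p): M ≅ I[1,1], I[1,2], I[3,3]^2, I[3,6], I[6,6]^3.
μ_θ-semistable layers: μ^(1)=19; μ^(2)=9; μ^(3)=1; μ^(4)=-5; μ^(5)=-11

((0, 1, 0, 0, 0, 0); (0, 0, 0, 1, 1, 1); (2, 0, 0, 0, 0, 0); (0, 0, 0, 0, 0, 3); (0, 0, 3, 0, 0, 0))


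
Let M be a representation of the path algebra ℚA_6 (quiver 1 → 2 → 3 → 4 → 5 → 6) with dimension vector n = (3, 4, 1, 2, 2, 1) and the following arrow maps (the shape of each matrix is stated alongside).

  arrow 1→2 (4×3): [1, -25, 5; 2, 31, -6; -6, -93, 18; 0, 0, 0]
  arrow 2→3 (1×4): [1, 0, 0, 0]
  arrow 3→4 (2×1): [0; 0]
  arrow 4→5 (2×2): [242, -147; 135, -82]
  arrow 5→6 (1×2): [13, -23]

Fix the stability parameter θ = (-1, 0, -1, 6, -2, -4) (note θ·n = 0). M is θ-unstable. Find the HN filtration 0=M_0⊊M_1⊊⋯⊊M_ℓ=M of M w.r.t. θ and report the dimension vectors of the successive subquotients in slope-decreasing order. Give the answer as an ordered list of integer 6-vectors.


Interval decomposition of M: I[1,1], I[1,2], I[1,3], I[2,2]^2, I[4,5], I[4,6].
HN type (ℓ=4): μ^(1)=2; μ^(2)=0; μ^(3)=-1/2; μ^(4)=-1

((0, 0, 0, 1, 1, 0); (0, 3, 0, 1, 1, 1); (0, 1, 1, 0, 0, 0); (3, 0, 0, 0, 0, 0))


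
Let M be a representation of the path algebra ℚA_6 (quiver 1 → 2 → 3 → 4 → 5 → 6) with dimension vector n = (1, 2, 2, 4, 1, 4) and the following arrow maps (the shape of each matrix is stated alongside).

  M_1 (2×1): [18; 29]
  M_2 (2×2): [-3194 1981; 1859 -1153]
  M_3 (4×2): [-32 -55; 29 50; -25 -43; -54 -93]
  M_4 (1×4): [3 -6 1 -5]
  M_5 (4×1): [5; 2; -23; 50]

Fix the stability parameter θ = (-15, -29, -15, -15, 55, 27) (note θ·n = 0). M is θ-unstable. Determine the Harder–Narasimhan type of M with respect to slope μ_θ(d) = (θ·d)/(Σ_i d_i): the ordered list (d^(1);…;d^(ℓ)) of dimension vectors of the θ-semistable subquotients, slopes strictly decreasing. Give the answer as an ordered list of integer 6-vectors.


Interval decomposition of M: I[1,4], I[2,6], I[4,4]^2, I[6,6]^3.
HN type (ℓ=5): μ^(1)=41; μ^(2)=27; μ^(3)=-15; μ^(4)=-22; μ^(5)=-29

((0, 0, 0, 0, 1, 1); (0, 0, 0, 0, 0, 3); (0, 0, 2, 4, 0, 0); (1, 1, 0, 0, 0, 0); (0, 1, 0, 0, 0, 0))


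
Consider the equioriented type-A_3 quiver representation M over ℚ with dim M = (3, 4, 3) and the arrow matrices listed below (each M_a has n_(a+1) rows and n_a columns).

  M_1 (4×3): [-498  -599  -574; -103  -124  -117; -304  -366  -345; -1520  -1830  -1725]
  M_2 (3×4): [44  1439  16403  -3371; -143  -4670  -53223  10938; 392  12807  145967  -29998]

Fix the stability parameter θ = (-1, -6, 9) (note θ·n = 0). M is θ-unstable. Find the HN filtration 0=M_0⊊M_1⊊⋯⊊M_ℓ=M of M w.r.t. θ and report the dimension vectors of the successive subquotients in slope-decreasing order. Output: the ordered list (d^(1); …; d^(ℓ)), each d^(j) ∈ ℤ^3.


Interval decomposition of M: I[1,3]^3, I[2,2].
HN type (ℓ=3): μ^(1)=9; μ^(2)=-7/2; μ^(3)=-6

((0, 0, 3); (3, 3, 0); (0, 1, 0))


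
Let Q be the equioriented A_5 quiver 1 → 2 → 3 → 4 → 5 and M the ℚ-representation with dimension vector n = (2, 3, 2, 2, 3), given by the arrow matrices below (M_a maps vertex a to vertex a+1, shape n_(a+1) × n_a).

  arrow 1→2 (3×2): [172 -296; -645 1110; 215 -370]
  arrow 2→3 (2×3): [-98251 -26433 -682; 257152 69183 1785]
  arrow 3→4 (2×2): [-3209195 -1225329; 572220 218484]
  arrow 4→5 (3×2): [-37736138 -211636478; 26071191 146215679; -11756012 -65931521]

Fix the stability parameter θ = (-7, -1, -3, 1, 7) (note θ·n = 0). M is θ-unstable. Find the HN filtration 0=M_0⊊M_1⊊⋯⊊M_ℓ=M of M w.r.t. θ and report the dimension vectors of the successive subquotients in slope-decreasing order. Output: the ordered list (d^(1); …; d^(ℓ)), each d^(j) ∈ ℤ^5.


Interval decomposition of M: I[1,1], I[1,5], I[2,2], I[2,3], I[4,5], I[5,5].
HN type (ℓ=5): μ^(1)=7; μ^(2)=1; μ^(3)=-1; μ^(4)=-2; μ^(5)=-7

((0, 0, 0, 0, 3); (0, 0, 0, 2, 0); (0, 1, 0, 0, 0); (0, 2, 2, 0, 0); (2, 0, 0, 0, 0))


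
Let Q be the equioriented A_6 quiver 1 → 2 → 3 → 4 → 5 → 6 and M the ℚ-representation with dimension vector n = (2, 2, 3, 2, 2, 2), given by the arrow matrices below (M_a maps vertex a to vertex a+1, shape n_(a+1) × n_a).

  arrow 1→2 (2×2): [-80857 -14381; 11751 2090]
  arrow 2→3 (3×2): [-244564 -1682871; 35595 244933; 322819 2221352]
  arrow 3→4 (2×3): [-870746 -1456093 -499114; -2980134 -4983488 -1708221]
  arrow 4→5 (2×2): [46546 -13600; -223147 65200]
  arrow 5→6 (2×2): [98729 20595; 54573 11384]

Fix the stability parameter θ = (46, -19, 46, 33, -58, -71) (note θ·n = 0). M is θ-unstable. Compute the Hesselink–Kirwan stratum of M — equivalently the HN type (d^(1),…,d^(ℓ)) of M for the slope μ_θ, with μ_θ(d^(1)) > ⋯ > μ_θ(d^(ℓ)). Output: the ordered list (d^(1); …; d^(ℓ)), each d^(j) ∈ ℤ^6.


Via rank(M_{q-1}∘⋯∘M_p): M ≅ I[1,4], I[1,6], I[3,3], I[5,6].
μ_θ-semistable layers: μ^(1)=46; μ^(2)=79/2; μ^(3)=27/2; μ^(4)=-23/6; μ^(5)=-129/2

((0, 0, 1, 0, 0, 0); (0, 0, 1, 1, 0, 0); (1, 1, 0, 0, 0, 0); (1, 1, 1, 1, 1, 1); (0, 0, 0, 0, 1, 1))


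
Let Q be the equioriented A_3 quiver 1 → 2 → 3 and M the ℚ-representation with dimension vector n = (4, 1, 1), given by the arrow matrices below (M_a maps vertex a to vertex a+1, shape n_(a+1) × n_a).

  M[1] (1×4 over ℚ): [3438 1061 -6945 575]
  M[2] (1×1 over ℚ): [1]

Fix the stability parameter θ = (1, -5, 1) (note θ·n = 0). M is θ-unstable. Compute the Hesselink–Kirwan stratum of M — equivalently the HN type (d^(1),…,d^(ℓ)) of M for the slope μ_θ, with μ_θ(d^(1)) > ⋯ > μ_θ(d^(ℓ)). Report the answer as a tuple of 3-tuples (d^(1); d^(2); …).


Barcode: M ≅ I[1,1]^3, I[1,3]. HN layers by μ_θ (2 steps, strictly decreasing):
  μ^(1)=1; μ^(2)=-2

((3, 0, 1); (1, 1, 0))


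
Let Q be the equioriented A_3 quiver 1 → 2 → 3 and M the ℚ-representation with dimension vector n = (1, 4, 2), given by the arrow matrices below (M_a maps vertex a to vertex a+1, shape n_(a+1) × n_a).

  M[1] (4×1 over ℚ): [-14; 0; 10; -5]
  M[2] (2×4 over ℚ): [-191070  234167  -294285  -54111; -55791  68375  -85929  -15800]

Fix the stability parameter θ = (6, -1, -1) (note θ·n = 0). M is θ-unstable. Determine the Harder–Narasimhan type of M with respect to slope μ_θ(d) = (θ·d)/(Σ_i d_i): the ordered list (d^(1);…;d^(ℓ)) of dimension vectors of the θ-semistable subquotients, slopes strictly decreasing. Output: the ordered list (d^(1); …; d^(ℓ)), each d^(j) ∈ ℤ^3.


Via rank(M_{q-1}∘⋯∘M_p): M ≅ I[1,3], I[2,2]^2, I[2,3].
μ_θ-semistable layers: μ^(1)=4/3; μ^(2)=-1

((1, 1, 1); (0, 3, 1))


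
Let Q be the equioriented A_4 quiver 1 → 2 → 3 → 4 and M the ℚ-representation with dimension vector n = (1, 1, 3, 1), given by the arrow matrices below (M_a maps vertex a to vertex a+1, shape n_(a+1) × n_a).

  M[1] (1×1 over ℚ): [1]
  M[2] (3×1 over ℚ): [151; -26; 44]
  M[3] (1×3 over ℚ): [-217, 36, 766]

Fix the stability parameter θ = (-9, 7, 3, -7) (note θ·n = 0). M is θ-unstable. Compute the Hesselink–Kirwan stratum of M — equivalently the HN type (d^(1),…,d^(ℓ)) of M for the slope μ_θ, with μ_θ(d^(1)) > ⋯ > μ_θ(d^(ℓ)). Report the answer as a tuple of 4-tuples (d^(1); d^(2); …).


Via rank(M_{q-1}∘⋯∘M_p): M ≅ I[1,4], I[3,3]^2.
μ_θ-semistable layers: μ^(1)=3; μ^(2)=1; μ^(3)=-9

((0, 0, 2, 0); (0, 1, 1, 1); (1, 0, 0, 0))


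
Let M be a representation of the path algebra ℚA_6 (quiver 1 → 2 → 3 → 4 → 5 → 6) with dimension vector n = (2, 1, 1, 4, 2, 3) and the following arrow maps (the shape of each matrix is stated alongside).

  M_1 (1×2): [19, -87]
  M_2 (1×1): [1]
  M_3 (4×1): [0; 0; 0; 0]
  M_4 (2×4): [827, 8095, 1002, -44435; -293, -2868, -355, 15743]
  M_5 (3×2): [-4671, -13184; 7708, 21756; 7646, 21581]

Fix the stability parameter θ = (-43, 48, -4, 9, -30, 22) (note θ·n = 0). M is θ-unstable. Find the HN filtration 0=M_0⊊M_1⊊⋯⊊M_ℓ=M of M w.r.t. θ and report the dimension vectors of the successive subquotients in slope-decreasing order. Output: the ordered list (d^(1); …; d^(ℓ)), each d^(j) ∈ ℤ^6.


Barcode: M ≅ I[1,1], I[1,3], I[4,4]^2, I[4,6]^2, I[6,6]. HN layers by μ_θ (4 steps, strictly decreasing):
  μ^(1)=22; μ^(2)=9; μ^(3)=-21/2; μ^(4)=-43

((0, 1, 1, 0, 0, 3); (0, 0, 0, 2, 0, 0); (0, 0, 0, 2, 2, 0); (2, 0, 0, 0, 0, 0))


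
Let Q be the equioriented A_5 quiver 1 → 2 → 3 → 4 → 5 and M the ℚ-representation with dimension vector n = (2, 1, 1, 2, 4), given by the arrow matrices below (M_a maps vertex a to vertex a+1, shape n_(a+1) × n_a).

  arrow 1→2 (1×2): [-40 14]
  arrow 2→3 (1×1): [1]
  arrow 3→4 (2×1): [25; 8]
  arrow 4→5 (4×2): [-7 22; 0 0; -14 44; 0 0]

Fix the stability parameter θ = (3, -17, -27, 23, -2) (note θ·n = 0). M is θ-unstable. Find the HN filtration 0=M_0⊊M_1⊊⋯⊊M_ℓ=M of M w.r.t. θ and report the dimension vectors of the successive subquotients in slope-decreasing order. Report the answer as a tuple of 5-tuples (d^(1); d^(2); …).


Via rank(M_{q-1}∘⋯∘M_p): M ≅ I[1,1], I[1,5], I[4,4], I[5,5]^3.
μ_θ-semistable layers: μ^(1)=23; μ^(2)=21/2; μ^(3)=3; μ^(4)=-2; μ^(5)=-41/3

((0, 0, 0, 1, 0); (0, 0, 0, 1, 1); (1, 0, 0, 0, 0); (0, 0, 0, 0, 3); (1, 1, 1, 0, 0))


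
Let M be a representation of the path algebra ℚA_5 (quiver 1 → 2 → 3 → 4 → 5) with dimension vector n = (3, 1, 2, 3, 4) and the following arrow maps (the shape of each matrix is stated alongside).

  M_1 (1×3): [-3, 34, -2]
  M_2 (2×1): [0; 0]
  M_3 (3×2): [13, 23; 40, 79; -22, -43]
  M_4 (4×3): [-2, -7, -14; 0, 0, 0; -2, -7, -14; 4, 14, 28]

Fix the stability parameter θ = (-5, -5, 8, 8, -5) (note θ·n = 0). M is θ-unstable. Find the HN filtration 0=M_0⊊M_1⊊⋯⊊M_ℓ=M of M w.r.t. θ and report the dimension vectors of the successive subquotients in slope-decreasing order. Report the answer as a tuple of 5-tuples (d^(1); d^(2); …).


Interval decomposition of M: I[1,1]^2, I[1,2], I[3,4], I[3,5], I[4,4], I[5,5]^3.
HN type (ℓ=3): μ^(1)=8; μ^(2)=11/3; μ^(3)=-5

((0, 0, 1, 2, 0); (0, 0, 1, 1, 1); (3, 1, 0, 0, 3))


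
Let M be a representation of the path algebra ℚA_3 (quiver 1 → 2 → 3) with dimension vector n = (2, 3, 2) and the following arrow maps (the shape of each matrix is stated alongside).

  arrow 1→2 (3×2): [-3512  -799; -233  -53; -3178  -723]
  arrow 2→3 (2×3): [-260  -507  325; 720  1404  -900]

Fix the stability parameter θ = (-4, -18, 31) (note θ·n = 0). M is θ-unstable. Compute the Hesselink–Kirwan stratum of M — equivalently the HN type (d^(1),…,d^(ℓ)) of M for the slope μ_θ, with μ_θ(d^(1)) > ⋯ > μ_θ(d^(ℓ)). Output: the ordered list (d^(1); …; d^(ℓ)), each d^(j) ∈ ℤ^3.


Via rank(M_{q-1}∘⋯∘M_p): M ≅ I[1,2], I[1,3], I[2,2], I[3,3].
μ_θ-semistable layers: μ^(1)=31; μ^(2)=-11; μ^(3)=-18

((0, 0, 2); (2, 2, 0); (0, 1, 0))


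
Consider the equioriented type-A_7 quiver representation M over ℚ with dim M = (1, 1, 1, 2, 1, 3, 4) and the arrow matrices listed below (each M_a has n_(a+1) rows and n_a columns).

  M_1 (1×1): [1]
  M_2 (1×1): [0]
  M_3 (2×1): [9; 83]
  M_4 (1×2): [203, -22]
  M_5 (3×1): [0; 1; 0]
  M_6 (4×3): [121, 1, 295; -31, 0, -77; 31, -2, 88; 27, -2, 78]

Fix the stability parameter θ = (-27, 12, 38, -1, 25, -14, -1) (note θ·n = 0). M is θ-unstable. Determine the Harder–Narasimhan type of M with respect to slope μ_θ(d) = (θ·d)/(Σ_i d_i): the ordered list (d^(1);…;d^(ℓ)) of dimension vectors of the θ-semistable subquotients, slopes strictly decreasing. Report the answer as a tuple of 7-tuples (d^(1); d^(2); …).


Interval decomposition of M: I[1,2], I[3,7], I[4,4], I[6,7]^2, I[7,7].
HN type (ℓ=5): μ^(1)=12; μ^(2)=47/5; μ^(3)=-1; μ^(4)=-14; μ^(5)=-27

((0, 1, 0, 0, 0, 0, 0); (0, 0, 1, 1, 1, 1, 1); (0, 0, 0, 1, 0, 0, 3); (0, 0, 0, 0, 0, 2, 0); (1, 0, 0, 0, 0, 0, 0))


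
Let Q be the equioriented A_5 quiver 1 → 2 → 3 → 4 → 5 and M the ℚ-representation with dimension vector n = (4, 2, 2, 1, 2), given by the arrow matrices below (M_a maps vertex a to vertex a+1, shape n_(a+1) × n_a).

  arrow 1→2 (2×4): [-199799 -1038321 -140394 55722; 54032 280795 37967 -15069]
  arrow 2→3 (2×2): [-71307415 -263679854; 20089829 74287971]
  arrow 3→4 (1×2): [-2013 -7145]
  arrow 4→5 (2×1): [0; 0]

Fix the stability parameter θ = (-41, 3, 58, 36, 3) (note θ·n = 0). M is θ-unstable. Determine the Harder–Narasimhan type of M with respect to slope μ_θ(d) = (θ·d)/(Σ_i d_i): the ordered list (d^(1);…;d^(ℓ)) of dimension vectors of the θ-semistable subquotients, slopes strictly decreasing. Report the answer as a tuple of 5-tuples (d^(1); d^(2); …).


Barcode: M ≅ I[1,1]^2, I[1,3], I[1,4], I[5,5]^2. HN layers by μ_θ (4 steps, strictly decreasing):
  μ^(1)=58; μ^(2)=47; μ^(3)=3; μ^(4)=-41

((0, 0, 1, 0, 0); (0, 0, 1, 1, 0); (0, 2, 0, 0, 2); (4, 0, 0, 0, 0))


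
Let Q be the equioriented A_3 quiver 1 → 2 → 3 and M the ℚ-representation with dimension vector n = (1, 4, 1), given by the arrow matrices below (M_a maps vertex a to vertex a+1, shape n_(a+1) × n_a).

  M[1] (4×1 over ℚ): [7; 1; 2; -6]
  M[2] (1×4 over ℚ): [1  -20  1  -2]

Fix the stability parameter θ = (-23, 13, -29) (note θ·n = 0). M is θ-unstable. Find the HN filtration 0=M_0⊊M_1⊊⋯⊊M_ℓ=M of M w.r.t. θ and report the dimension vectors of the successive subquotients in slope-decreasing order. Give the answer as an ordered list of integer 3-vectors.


Via rank(M_{q-1}∘⋯∘M_p): M ≅ I[1,3], I[2,2]^3.
μ_θ-semistable layers: μ^(1)=13; μ^(2)=-8; μ^(3)=-23

((0, 3, 0); (0, 1, 1); (1, 0, 0))


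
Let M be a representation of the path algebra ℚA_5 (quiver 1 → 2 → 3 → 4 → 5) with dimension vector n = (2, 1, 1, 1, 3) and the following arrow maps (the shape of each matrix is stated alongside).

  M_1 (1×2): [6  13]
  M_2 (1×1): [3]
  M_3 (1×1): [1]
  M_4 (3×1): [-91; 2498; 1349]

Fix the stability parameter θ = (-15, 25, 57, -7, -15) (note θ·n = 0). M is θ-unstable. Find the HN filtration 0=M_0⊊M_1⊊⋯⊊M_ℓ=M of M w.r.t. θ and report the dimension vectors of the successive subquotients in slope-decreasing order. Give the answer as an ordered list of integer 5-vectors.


Barcode: M ≅ I[1,1], I[1,5], I[5,5]^2. HN layers by μ_θ (2 steps, strictly decreasing):
  μ^(1)=15; μ^(2)=-15

((0, 1, 1, 1, 1); (2, 0, 0, 0, 2))


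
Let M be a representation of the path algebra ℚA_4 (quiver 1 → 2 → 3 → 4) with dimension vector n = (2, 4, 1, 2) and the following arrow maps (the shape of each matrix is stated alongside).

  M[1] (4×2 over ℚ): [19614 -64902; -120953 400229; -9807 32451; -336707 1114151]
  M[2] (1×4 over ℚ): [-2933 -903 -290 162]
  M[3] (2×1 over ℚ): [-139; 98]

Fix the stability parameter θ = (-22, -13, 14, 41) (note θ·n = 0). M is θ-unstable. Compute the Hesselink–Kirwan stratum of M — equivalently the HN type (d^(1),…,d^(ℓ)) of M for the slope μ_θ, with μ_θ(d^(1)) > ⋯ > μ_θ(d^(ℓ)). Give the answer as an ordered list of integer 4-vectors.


Barcode: M ≅ I[1,1], I[1,4], I[2,2]^3, I[4,4]. HN layers by μ_θ (4 steps, strictly decreasing):
  μ^(1)=41; μ^(2)=14; μ^(3)=-13; μ^(4)=-22

((0, 0, 0, 2); (0, 0, 1, 0); (0, 4, 0, 0); (2, 0, 0, 0))


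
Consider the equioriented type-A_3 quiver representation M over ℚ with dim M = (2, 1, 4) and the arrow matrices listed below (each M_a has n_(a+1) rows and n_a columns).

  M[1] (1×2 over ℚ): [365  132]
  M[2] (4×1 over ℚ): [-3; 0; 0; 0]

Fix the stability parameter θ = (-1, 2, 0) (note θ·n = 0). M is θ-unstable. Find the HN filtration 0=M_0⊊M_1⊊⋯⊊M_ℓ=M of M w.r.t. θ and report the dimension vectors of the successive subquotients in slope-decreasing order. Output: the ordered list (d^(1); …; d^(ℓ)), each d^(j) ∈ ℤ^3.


Via rank(M_{q-1}∘⋯∘M_p): M ≅ I[1,1], I[1,3], I[3,3]^3.
μ_θ-semistable layers: μ^(1)=1; μ^(2)=0; μ^(3)=-1

((0, 1, 1); (0, 0, 3); (2, 0, 0))


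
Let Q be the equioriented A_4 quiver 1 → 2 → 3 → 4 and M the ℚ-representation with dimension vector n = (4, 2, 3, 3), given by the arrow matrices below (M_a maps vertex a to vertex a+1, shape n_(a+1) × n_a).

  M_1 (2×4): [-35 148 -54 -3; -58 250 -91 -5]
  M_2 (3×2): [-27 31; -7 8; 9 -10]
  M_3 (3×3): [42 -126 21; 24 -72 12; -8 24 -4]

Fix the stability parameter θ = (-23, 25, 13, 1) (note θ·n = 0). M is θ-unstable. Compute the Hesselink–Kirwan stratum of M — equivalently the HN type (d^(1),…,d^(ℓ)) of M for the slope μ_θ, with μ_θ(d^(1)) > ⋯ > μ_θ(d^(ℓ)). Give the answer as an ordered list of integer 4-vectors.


Interval decomposition of M: I[1,1]^2, I[1,3], I[1,4], I[3,3], I[4,4]^2.
HN type (ℓ=4): μ^(1)=19; μ^(2)=13; μ^(3)=1; μ^(4)=-23

((0, 1, 1, 0); (0, 1, 2, 1); (0, 0, 0, 2); (4, 0, 0, 0))


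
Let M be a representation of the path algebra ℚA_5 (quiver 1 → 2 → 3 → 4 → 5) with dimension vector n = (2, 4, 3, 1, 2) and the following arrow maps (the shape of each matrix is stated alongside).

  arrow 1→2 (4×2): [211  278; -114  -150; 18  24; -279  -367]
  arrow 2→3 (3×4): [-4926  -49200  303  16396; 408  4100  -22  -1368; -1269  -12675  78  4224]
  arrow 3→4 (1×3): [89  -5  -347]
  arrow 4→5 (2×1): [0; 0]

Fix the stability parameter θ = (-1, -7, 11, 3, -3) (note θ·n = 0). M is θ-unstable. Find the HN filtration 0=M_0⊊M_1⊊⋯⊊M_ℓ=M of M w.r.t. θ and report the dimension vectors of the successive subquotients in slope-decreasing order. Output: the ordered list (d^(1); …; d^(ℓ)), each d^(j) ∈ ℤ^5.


Via rank(M_{q-1}∘⋯∘M_p): M ≅ I[1,2], I[1,4], I[2,2], I[2,3], I[3,3], I[5,5]^2.
μ_θ-semistable layers: μ^(1)=11; μ^(2)=7; μ^(3)=-3; μ^(4)=-4; μ^(5)=-7

((0, 0, 2, 0, 0); (0, 0, 1, 1, 0); (0, 0, 0, 0, 2); (2, 2, 0, 0, 0); (0, 2, 0, 0, 0))


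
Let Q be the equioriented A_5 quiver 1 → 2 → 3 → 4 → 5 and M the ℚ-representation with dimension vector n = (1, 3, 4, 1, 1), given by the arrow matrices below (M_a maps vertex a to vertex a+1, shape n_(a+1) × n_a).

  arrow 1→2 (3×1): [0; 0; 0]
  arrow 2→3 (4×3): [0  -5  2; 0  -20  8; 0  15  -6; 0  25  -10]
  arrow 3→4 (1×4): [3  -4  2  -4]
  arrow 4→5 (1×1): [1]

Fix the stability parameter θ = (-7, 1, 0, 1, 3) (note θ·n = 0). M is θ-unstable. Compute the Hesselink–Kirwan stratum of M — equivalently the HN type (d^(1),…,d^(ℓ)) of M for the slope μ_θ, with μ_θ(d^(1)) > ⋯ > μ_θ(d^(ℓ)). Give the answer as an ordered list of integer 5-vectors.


Via rank(M_{q-1}∘⋯∘M_p): M ≅ I[1,1], I[2,2]^2, I[2,5], I[3,3]^3.
μ_θ-semistable layers: μ^(1)=3; μ^(2)=1; μ^(3)=1/2; μ^(4)=0; μ^(5)=-7

((0, 0, 0, 0, 1); (0, 2, 0, 1, 0); (0, 1, 1, 0, 0); (0, 0, 3, 0, 0); (1, 0, 0, 0, 0))


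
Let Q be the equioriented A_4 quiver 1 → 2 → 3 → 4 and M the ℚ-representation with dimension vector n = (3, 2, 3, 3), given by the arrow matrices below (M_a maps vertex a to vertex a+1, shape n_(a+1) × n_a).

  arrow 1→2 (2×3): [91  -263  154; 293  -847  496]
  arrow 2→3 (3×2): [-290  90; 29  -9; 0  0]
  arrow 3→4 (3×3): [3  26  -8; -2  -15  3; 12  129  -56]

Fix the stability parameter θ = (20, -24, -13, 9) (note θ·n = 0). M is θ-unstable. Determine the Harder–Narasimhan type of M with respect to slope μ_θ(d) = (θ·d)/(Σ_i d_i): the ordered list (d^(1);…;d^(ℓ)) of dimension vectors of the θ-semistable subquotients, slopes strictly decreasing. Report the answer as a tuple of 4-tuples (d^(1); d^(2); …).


Via rank(M_{q-1}∘⋯∘M_p): M ≅ I[1,1], I[1,2], I[1,4], I[3,4]^2.
μ_θ-semistable layers: μ^(1)=20; μ^(2)=9; μ^(3)=-2; μ^(4)=-17/3; μ^(5)=-13

((1, 0, 0, 0); (0, 0, 0, 3); (1, 1, 0, 0); (1, 1, 1, 0); (0, 0, 2, 0))


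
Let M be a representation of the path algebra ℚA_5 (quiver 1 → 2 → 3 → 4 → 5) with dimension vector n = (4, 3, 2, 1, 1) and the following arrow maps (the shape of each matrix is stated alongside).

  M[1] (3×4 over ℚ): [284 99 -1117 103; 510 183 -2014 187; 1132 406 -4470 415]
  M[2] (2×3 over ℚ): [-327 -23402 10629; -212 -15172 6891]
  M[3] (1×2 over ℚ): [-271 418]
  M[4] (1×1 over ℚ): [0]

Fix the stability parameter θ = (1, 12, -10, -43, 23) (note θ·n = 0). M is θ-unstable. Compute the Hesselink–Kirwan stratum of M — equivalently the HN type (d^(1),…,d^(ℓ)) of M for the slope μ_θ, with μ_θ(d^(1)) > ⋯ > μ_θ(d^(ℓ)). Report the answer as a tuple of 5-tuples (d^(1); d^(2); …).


Interval decomposition of M: I[1,1], I[1,2], I[1,3], I[1,4], I[5,5].
HN type (ℓ=4): μ^(1)=23; μ^(2)=12; μ^(3)=1; μ^(4)=-10

((0, 0, 0, 0, 1); (0, 1, 0, 0, 0); (3, 1, 1, 0, 0); (1, 1, 1, 1, 0))


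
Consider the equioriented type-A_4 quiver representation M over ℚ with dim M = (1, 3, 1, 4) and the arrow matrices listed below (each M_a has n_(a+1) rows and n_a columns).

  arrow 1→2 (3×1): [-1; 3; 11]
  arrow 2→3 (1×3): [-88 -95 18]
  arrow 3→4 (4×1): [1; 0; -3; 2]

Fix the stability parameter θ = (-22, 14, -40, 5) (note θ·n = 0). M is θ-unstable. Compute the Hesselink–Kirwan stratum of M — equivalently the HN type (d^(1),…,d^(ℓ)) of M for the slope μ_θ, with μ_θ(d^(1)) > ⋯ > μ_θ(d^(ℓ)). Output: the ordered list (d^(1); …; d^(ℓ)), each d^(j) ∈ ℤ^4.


Via rank(M_{q-1}∘⋯∘M_p): M ≅ I[1,4], I[2,2]^2, I[4,4]^3.
μ_θ-semistable layers: μ^(1)=14; μ^(2)=5; μ^(3)=-13; μ^(4)=-22

((0, 2, 0, 0); (0, 0, 0, 4); (0, 1, 1, 0); (1, 0, 0, 0))


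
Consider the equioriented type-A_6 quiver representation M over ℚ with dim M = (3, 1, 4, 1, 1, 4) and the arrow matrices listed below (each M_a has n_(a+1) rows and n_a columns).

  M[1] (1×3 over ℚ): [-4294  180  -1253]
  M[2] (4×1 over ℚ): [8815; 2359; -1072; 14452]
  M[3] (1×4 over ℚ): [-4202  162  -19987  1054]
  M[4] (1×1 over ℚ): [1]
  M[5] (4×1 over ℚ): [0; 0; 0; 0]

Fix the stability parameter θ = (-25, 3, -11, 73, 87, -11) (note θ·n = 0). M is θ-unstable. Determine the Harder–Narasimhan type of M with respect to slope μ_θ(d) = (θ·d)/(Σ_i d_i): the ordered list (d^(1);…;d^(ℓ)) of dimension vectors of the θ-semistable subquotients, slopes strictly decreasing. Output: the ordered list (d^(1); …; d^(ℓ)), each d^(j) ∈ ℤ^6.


Via rank(M_{q-1}∘⋯∘M_p): M ≅ I[1,1]^2, I[1,3], I[3,3]^2, I[3,5], I[6,6]^4.
μ_θ-semistable layers: μ^(1)=87; μ^(2)=73; μ^(3)=-4; μ^(4)=-11; μ^(5)=-25

((0, 0, 0, 0, 1, 0); (0, 0, 0, 1, 0, 0); (0, 1, 1, 0, 0, 0); (0, 0, 3, 0, 0, 4); (3, 0, 0, 0, 0, 0))


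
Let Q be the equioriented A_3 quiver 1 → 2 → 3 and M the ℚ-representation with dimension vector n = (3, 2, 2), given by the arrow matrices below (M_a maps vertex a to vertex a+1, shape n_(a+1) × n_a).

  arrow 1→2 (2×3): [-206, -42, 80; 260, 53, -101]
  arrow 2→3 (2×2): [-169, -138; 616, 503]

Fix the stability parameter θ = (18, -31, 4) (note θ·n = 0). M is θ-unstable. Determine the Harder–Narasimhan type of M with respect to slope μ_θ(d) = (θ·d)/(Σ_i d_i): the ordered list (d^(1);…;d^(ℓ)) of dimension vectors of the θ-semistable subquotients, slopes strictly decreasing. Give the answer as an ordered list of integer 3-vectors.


Via rank(M_{q-1}∘⋯∘M_p): M ≅ I[1,1], I[1,3]^2.
μ_θ-semistable layers: μ^(1)=18; μ^(2)=4; μ^(3)=-13/2

((1, 0, 0); (0, 0, 2); (2, 2, 0))
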